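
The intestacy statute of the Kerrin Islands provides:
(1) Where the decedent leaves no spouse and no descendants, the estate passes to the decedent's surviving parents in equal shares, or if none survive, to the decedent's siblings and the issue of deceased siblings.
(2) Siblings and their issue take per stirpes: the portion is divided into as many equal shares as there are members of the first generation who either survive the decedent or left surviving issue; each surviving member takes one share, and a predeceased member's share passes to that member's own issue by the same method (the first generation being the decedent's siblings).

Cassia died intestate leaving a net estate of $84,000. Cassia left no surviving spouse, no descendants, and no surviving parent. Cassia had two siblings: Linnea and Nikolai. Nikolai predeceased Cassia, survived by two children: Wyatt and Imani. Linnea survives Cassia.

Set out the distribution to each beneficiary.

The entire $84,000 passes to the siblings and their issue.
That amount ($84,000) is divided into 2 shares of $42,000: Linnea takes $42,000; Nikolai's $42,000 share passes to Nikolai's issue.
Nikolai's share ($42,000) is divided into 2 shares of $21,000: Wyatt and Imani each take $21,000.

Linnea: $42,000; Wyatt: $21,000; Imani: $21,000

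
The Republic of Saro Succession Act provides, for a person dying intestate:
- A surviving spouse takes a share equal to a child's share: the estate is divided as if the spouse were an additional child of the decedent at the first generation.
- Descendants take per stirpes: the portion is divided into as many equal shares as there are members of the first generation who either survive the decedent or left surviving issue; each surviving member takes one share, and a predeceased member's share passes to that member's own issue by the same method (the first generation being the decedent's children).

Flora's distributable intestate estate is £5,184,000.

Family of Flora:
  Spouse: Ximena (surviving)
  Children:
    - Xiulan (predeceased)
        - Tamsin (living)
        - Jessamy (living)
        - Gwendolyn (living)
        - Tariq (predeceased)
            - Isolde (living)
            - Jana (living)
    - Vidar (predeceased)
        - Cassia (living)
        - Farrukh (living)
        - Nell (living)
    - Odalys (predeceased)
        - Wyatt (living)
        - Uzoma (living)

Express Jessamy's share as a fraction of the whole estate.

Jessamy receives 1/16 of the estate.

The spouse counts as an additional share at the children's level, so there are 4 primary shares of £1,296,000. Ximena takes one such share (£1,296,000).
The children's combined portion (£3,888,000) is divided into 3 shares of £1,296,000: Xiulan's £1,296,000 share passes to Xiulan's issue; Vidar's £1,296,000 share passes to Vidar's issue; Odalys's £1,296,000 share passes to Odalys's issue.
Xiulan's share (£1,296,000) is divided into 4 shares of £324,000: Tamsin, Jessamy, and Gwendolyn each take £324,000; Tariq's £324,000 share passes to Tariq's issue.
Tariq's share (£324,000) is divided into 2 shares of £162,000: Isolde and Jana each take £162,000.
Vidar's share (£1,296,000) is divided into 3 shares of £432,000: Cassia, Farrukh, and Nell each take £432,000.
Odalys's share (£1,296,000) is divided into 2 shares of £648,000: Wyatt and Uzoma each take £648,000.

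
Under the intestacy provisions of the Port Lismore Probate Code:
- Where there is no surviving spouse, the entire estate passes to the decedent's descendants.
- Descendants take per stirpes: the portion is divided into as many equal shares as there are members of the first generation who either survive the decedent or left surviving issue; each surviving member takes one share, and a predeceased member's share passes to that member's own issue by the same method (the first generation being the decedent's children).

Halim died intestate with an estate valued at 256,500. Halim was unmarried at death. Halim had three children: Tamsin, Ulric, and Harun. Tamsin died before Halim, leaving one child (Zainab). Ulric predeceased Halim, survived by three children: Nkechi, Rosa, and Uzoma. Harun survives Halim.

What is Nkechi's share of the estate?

The entire 256,500 passes to the descendants.
That amount (256,500) is divided into 3 shares of 85,500: Harun takes 85,500; Tamsin's 85,500 share passes to Tamsin's issue; Ulric's 85,500 share passes to Ulric's issue.
Tamsin's share (85,500) passes entirely to Zainab.
Ulric's share (85,500) is divided into 3 shares of 28,500: Nkechi, Rosa, and Uzoma each take 28,500.

Nkechi receives 28,500.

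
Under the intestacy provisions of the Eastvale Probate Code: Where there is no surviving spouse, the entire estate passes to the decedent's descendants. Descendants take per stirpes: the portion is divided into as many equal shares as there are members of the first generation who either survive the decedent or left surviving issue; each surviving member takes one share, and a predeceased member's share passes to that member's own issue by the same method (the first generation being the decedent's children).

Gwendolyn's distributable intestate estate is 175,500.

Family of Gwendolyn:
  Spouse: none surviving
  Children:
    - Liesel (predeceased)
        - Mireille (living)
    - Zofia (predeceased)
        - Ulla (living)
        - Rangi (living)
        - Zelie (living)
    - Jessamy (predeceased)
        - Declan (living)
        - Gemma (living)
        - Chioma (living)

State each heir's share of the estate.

The entire 175,500 passes to the descendants.
That amount (175,500) is divided into 3 shares of 58,500: Liesel's 58,500 share passes to Liesel's issue; Zofia's 58,500 share passes to Zofia's issue; Jessamy's 58,500 share passes to Jessamy's issue.
Liesel's share (58,500) passes entirely to Mireille.
Zofia's share (58,500) is divided into 3 shares of 19,500: Ulla, Rangi, and Zelie each take 19,500.
Jessamy's share (58,500) is divided into 3 shares of 19,500: Declan, Gemma, and Chioma each take 19,500.

Mireille: 58,500; Ulla: 19,500; Rangi: 19,500; Zelie: 19,500; Declan: 19,500; Gemma: 19,500; Chioma: 19,500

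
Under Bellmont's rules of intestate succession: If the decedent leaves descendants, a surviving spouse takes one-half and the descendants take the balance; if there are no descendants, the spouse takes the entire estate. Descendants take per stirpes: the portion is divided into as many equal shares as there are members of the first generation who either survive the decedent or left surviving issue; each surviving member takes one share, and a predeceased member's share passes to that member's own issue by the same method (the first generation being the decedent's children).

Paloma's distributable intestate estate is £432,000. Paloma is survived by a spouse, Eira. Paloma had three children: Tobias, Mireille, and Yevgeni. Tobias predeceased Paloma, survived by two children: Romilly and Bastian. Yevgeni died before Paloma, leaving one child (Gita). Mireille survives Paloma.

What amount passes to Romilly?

Eira takes one-half of £432,000 = £216,000. The remaining £216,000 passes to the descendants.
The descendants' portion (£216,000) is divided into 3 shares of £72,000: Mireille takes £72,000; Tobias's £72,000 share passes to Tobias's issue; Yevgeni's £72,000 share passes to Yevgeni's issue.
Tobias's share (£72,000) is divided into 2 shares of £36,000: Romilly and Bastian each take £36,000.
Yevgeni's share (£72,000) passes entirely to Gita.

Romilly receives £36,000.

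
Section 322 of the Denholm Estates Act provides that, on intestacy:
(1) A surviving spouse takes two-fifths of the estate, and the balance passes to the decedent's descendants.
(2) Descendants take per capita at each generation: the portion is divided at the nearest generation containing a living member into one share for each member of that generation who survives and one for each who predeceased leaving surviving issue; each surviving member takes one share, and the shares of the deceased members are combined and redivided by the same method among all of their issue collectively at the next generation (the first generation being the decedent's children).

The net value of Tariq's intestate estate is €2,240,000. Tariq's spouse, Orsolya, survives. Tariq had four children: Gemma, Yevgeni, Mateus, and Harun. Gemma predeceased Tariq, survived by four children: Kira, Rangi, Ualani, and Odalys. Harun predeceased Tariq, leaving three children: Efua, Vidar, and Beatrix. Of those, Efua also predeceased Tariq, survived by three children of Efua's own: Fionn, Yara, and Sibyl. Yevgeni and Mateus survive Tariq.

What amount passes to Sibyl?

Orsolya takes two-fifths of €2,240,000 = €896,000. The remaining €1,344,000 passes to the descendants.
The descendants' portion (€1,344,000) is divided at the children's generation into 4 shares of €336,000. Yevgeni and Mateus each take €336,000. The 2 shares of the deceased (Gemma and Harun) are combined into a pool of €672,000.
That pool (€672,000) is divided at the grandchildren's generation into 7 shares of €96,000. Kira, Rangi, Ualani, Odalys, Vidar, and Beatrix each take €96,000. The remaining share for the deceased Efua (€96,000) is carried to the next generation.
That pool (€96,000) is divided at the great-grandchildren's generation equally among Fionn, Yara, and Sibyl: €32,000 each.

Sibyl receives €32,000.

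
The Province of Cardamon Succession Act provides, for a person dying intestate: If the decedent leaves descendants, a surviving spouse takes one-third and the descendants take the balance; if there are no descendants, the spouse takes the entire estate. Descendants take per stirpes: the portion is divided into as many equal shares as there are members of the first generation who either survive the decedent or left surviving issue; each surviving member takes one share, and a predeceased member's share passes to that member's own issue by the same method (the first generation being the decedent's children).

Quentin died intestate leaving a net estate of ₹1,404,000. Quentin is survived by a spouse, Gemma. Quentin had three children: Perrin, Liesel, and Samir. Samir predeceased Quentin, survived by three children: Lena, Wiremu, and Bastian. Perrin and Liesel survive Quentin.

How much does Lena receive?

Lena receives ₹104,000.

Gemma takes one-third of ₹1,404,000 = ₹468,000. The remaining ₹936,000 passes to the descendants.
The descendants' portion (₹936,000) is divided into 3 shares of ₹312,000: Perrin and Liesel each take ₹312,000; Samir's ₹312,000 share passes to Samir's issue.
Samir's share (₹312,000) is divided into 3 shares of ₹104,000: Lena, Wiremu, and Bastian each take ₹104,000.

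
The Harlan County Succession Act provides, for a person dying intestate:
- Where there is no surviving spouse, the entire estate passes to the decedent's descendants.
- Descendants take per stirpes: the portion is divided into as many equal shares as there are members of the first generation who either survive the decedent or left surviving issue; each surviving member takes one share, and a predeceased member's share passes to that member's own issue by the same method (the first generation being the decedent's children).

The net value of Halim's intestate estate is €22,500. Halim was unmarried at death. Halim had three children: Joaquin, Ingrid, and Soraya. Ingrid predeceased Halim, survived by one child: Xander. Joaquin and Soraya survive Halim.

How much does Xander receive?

The entire €22,500 passes to the descendants.
That amount (€22,500) is divided into 3 shares of €7,500: Joaquin and Soraya each take €7,500; Ingrid's €7,500 share passes to Ingrid's issue.
Ingrid's share (€7,500) passes entirely to Xander.

Xander receives €7,500.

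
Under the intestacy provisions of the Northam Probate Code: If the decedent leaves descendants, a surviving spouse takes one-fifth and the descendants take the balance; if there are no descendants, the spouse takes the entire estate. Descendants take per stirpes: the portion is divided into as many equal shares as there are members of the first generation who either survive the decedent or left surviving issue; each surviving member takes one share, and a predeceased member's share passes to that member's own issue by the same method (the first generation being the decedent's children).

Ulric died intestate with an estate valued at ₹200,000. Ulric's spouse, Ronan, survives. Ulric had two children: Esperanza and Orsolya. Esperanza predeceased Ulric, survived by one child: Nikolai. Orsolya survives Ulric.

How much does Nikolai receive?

Nikolai receives ₹80,000.

Ronan takes one-fifth of ₹200,000 = ₹40,000. The remaining ₹160,000 passes to the descendants.
The descendants' portion (₹160,000) is divided into 2 shares of ₹80,000: Orsolya takes ₹80,000; Esperanza's ₹80,000 share passes to Esperanza's issue.
Esperanza's share (₹80,000) passes entirely to Nikolai.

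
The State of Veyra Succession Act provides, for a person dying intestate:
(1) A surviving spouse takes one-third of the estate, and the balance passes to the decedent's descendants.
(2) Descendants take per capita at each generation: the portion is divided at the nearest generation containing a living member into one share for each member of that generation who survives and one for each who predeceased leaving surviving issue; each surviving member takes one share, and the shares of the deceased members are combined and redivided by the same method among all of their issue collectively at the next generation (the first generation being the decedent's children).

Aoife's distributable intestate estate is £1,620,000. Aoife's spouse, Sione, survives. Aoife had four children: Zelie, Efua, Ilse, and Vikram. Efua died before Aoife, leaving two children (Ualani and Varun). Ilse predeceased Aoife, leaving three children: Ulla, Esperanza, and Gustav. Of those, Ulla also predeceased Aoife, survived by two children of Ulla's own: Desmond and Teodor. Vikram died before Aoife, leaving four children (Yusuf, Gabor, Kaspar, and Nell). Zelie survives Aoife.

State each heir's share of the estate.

Sione takes one-third of £1,620,000 = £540,000. The remaining £1,080,000 passes to the descendants.
The descendants' portion (£1,080,000) is divided at the children's generation into 4 shares of £270,000. Zelie takes £270,000. The 3 shares of the deceased (Efua, Ilse, and Vikram) are combined into a pool of £810,000.
That pool (£810,000) is divided at the grandchildren's generation into 9 shares of £90,000. Ualani, Varun, Esperanza, Gustav, Yusuf, Gabor, Kaspar, and Nell each take £90,000. The remaining share for the deceased Ulla (£90,000) is carried to the next generation.
That pool (£90,000) is divided at the great-grandchildren's generation equally among Desmond and Teodor: £45,000 each.

Sione: £540,000; Zelie: £270,000; Ualani: £90,000; Varun: £90,000; Desmond: £45,000; Teodor: £45,000; Esperanza: £90,000; Gustav: £90,000; Yusuf: £90,000; Gabor: £90,000; Kaspar: £90,000; Nell: £90,000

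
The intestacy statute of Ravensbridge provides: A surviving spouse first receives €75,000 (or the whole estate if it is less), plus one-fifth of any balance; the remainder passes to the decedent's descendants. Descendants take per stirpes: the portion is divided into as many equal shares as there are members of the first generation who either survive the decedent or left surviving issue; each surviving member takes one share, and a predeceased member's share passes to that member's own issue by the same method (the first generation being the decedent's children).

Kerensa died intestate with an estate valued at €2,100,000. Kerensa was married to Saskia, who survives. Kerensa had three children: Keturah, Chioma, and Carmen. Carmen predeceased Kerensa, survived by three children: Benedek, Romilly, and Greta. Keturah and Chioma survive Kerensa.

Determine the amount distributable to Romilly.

Saskia first takes €75,000, leaving a balance of €2,025,000. Saskia then takes one-fifth of the balance (€405,000), for a total of €480,000. The remaining €1,620,000 passes to the descendants.
The descendants' portion (€1,620,000) is divided into 3 shares of €540,000: Keturah and Chioma each take €540,000; Carmen's €540,000 share passes to Carmen's issue.
Carmen's share (€540,000) is divided into 3 shares of €180,000: Benedek, Romilly, and Greta each take €180,000.

Romilly receives €180,000.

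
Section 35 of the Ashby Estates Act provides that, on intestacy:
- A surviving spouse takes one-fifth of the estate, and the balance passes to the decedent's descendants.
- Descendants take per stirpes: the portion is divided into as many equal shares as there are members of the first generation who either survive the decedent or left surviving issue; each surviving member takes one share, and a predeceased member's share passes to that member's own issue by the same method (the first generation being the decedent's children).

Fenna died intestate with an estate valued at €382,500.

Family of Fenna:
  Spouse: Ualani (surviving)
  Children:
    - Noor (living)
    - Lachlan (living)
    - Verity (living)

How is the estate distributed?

Ualani: €76,500; Noor: €102,000; Lachlan: €102,000; Verity: €102,000

Ualani takes one-fifth of €382,500 = €76,500. The remaining €306,000 passes to the descendants.
The descendants' portion (€306,000) is divided into 3 shares of €102,000: Noor, Lachlan, and Verity each take €102,000.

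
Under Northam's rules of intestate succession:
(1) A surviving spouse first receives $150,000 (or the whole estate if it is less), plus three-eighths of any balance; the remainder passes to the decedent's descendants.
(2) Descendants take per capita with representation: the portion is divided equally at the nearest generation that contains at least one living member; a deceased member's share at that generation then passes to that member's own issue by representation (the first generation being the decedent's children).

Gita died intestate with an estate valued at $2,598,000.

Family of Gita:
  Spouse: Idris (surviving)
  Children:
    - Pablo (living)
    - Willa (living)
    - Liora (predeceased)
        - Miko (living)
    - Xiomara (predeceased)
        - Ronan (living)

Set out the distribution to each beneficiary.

Idris first takes $150,000, leaving a balance of $2,448,000. Idris then takes three-eighths of the balance ($918,000), for a total of $1,068,000. The remaining $1,530,000 passes to the descendants.
The descendants' portion ($1,530,000) is divided into 4 shares of $382,500: Pablo and Willa each take $382,500; Liora's $382,500 share passes to Liora's issue; Xiomara's $382,500 share passes to Xiomara's issue.
Liora's share ($382,500) passes entirely to Miko.
Xiomara's share ($382,500) passes entirely to Ronan.

Idris: $1,068,000; Pablo: $382,500; Willa: $382,500; Miko: $382,500; Ronan: $382,500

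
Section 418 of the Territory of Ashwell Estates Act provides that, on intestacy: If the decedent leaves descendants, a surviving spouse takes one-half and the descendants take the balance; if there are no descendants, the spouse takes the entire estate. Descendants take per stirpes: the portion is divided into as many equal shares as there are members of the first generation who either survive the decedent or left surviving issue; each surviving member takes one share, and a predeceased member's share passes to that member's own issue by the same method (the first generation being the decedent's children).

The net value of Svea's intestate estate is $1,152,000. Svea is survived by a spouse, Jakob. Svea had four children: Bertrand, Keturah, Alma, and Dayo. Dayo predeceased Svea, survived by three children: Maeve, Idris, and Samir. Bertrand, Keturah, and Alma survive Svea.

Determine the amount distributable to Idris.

Idris receives $48,000.

Jakob takes one-half of $1,152,000 = $576,000. The remaining $576,000 passes to the descendants.
The descendants' portion ($576,000) is divided into 4 shares of $144,000: Bertrand, Keturah, and Alma each take $144,000; Dayo's $144,000 share passes to Dayo's issue.
Dayo's share ($144,000) is divided into 3 shares of $48,000: Maeve, Idris, and Samir each take $48,000.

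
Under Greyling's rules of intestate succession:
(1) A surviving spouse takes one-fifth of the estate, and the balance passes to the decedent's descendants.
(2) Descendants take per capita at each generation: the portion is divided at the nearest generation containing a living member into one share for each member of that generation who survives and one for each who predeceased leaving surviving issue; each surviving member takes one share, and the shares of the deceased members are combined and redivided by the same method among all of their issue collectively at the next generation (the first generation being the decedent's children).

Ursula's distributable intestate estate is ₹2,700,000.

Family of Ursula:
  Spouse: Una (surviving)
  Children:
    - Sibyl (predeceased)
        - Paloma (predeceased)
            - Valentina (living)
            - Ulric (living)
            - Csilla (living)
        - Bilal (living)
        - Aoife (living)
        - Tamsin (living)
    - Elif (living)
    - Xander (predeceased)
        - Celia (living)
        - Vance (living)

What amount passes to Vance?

Vance receives ₹240,000.

Una takes one-fifth of ₹2,700,000 = ₹540,000. The remaining ₹2,160,000 passes to the descendants.
The descendants' portion (₹2,160,000) is divided at the children's generation into 3 shares of ₹720,000. Elif takes ₹720,000. The 2 shares of the deceased (Sibyl and Xander) are combined into a pool of ₹1,440,000.
That pool (₹1,440,000) is divided at the grandchildren's generation into 6 shares of ₹240,000. Bilal, Aoife, Tamsin, Celia, and Vance each take ₹240,000. The remaining share for the deceased Paloma (₹240,000) is carried to the next generation.
That pool (₹240,000) is divided at the great-grandchildren's generation equally among Valentina, Ulric, and Csilla: ₹80,000 each.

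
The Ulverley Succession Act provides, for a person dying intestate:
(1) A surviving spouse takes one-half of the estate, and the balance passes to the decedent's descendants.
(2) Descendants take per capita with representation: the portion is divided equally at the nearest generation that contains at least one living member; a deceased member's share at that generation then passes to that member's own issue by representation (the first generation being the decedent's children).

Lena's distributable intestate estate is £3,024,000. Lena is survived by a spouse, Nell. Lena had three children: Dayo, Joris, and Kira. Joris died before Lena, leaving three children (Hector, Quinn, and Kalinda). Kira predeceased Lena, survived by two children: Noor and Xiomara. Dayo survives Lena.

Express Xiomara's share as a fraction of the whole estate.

Nell takes one-half of £3,024,000 = £1,512,000. The remaining £1,512,000 passes to the descendants.
The descendants' portion (£1,512,000) is divided into 3 shares of £504,000: Dayo takes £504,000; Joris's £504,000 share passes to Joris's issue; Kira's £504,000 share passes to Kira's issue.
Joris's share (£504,000) is divided into 3 shares of £168,000: Hector, Quinn, and Kalinda each take £168,000.
Kira's share (£504,000) is divided into 2 shares of £252,000: Noor and Xiomara each take £252,000.

Xiomara receives 1/12 of the estate.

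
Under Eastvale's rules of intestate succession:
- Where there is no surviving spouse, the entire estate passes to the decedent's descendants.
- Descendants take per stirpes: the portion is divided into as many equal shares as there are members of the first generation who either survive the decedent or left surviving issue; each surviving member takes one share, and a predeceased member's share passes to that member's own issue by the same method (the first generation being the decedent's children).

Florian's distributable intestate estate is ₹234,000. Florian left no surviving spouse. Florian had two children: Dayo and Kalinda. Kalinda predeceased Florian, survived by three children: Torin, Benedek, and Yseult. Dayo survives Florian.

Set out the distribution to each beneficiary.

Dayo: ₹117,000; Torin: ₹39,000; Benedek: ₹39,000; Yseult: ₹39,000

The entire ₹234,000 passes to the descendants.
That amount (₹234,000) is divided into 2 shares of ₹117,000: Dayo takes ₹117,000; Kalinda's ₹117,000 share passes to Kalinda's issue.
Kalinda's share (₹117,000) is divided into 3 shares of ₹39,000: Torin, Benedek, and Yseult each take ₹39,000.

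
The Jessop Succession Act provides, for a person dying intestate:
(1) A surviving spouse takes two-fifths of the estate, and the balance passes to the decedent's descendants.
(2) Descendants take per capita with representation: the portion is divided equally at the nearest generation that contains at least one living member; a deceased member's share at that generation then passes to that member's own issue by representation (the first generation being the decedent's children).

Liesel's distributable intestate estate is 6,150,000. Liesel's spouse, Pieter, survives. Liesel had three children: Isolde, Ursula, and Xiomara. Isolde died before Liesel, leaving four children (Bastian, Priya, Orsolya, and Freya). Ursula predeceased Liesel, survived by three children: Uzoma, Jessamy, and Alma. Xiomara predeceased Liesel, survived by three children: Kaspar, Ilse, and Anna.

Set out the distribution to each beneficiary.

Pieter takes two-fifths of 6,150,000 = 2,460,000. The remaining 3,690,000 passes to the descendants.
No child survives, so the initial division is made at the grandchildren's generation.
The descendants' portion (3,690,000) is divided into 10 shares of 369,000: Bastian, Priya, Orsolya, Freya, Uzoma, Jessamy, Alma, Kaspar, Ilse, and Anna each take 369,000.

Pieter: 2,460,000; Bastian: 369,000; Priya: 369,000; Orsolya: 369,000; Freya: 369,000; Uzoma: 369,000; Jessamy: 369,000; Alma: 369,000; Kaspar: 369,000; Ilse: 369,000; Anna: 369,000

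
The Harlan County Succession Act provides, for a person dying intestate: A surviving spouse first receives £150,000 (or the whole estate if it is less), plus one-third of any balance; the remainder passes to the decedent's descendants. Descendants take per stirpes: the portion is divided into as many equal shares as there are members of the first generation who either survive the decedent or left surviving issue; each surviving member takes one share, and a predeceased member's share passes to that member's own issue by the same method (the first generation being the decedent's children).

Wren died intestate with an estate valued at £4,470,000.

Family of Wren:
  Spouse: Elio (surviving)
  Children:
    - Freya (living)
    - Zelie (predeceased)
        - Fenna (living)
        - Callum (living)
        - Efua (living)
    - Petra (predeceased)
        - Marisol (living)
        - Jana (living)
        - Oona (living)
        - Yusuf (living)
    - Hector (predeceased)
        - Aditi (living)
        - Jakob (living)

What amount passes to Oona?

Elio first takes £150,000, leaving a balance of £4,320,000. Elio then takes one-third of the balance (£1,440,000), for a total of £1,590,000. The remaining £2,880,000 passes to the descendants.
The descendants' portion (£2,880,000) is divided into 4 shares of £720,000: Freya takes £720,000; Zelie's £720,000 share passes to Zelie's issue; Petra's £720,000 share passes to Petra's issue; Hector's £720,000 share passes to Hector's issue.
Zelie's share (£720,000) is divided into 3 shares of £240,000: Fenna, Callum, and Efua each take £240,000.
Petra's share (£720,000) is divided into 4 shares of £180,000: Marisol, Jana, Oona, and Yusuf each take £180,000.
Hector's share (£720,000) is divided into 2 shares of £360,000: Aditi and Jakob each take £360,000.

Oona receives £180,000.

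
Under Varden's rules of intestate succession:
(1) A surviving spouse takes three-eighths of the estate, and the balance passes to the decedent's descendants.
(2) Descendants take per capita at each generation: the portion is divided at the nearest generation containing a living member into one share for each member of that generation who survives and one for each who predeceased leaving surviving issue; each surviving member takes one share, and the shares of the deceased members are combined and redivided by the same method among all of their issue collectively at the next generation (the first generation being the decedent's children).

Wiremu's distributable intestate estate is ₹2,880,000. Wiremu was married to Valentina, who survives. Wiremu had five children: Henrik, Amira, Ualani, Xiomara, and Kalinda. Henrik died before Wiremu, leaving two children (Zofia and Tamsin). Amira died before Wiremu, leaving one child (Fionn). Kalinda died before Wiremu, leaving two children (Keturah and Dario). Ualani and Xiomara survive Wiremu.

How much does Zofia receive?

Zofia receives ₹216,000.

Valentina takes three-eighths of ₹2,880,000 = ₹1,080,000. The remaining ₹1,800,000 passes to the descendants.
The descendants' portion (₹1,800,000) is divided at the children's generation into 5 shares of ₹360,000. Ualani and Xiomara each take ₹360,000. The 3 shares of the deceased (Henrik, Amira, and Kalinda) are combined into a pool of ₹1,080,000.
That pool (₹1,080,000) is divided at the grandchildren's generation equally among Zofia, Tamsin, Fionn, Keturah, and Dario: ₹216,000 each.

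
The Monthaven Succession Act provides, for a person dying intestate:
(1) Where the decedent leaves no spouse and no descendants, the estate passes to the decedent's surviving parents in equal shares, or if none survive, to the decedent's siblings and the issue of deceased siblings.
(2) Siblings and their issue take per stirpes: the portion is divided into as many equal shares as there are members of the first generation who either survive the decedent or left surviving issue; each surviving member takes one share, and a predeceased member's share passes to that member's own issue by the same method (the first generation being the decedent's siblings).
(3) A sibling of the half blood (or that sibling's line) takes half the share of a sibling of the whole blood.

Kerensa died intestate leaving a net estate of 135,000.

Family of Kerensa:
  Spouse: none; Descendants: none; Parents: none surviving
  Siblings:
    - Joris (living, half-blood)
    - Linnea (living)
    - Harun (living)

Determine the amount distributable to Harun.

Harun receives 54,000.

The entire 135,000 passes to the siblings and their issue.
Counting each half-blood sibling's line as half a unit, there are 5/2 units in 135,000, so one unit is 54,000. Whole-blood lines (Linnea and Harun) take 54,000 each; half-blood lines (Joris) take 27,000 each.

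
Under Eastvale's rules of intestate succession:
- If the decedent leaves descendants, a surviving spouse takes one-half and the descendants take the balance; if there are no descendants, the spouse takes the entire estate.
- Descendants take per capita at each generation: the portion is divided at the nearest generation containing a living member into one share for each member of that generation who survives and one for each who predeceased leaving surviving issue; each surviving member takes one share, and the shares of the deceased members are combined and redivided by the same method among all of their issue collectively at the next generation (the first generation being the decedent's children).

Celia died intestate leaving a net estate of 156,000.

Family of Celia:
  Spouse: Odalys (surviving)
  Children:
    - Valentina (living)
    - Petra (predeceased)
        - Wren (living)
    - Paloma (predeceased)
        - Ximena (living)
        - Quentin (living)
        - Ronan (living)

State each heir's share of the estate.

Odalys takes one-half of 156,000 = 78,000. The remaining 78,000 passes to the descendants.
The descendants' portion (78,000) is divided at the children's generation into 3 shares of 26,000. Valentina takes 26,000. The 2 shares of the deceased (Petra and Paloma) are combined into a pool of 52,000.
That pool (52,000) is divided at the grandchildren's generation equally among Wren, Ximena, Quentin, and Ronan: 13,000 each.

Odalys: 78,000; Valentina: 26,000; Wren: 13,000; Ximena: 13,000; Quentin: 13,000; Ronan: 13,000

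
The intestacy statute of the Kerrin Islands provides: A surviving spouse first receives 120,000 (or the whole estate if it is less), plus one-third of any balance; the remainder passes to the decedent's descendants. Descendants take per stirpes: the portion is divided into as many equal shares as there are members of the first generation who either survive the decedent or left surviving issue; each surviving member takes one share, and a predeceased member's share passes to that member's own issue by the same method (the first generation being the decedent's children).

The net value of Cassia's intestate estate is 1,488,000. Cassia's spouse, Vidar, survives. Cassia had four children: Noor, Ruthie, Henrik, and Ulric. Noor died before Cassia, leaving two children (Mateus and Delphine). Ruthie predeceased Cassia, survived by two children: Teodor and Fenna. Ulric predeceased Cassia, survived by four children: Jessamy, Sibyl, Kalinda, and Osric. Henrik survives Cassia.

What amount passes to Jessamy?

Vidar first takes 120,000, leaving a balance of 1,368,000. Vidar then takes one-third of the balance (456,000), for a total of 576,000. The remaining 912,000 passes to the descendants.
The descendants' portion (912,000) is divided into 4 shares of 228,000: Henrik takes 228,000; Noor's 228,000 share passes to Noor's issue; Ruthie's 228,000 share passes to Ruthie's issue; Ulric's 228,000 share passes to Ulric's issue.
Noor's share (228,000) is divided into 2 shares of 114,000: Mateus and Delphine each take 114,000.
Ruthie's share (228,000) is divided into 2 shares of 114,000: Teodor and Fenna each take 114,000.
Ulric's share (228,000) is divided into 4 shares of 57,000: Jessamy, Sibyl, Kalinda, and Osric each take 57,000.

Jessamy receives 57,000.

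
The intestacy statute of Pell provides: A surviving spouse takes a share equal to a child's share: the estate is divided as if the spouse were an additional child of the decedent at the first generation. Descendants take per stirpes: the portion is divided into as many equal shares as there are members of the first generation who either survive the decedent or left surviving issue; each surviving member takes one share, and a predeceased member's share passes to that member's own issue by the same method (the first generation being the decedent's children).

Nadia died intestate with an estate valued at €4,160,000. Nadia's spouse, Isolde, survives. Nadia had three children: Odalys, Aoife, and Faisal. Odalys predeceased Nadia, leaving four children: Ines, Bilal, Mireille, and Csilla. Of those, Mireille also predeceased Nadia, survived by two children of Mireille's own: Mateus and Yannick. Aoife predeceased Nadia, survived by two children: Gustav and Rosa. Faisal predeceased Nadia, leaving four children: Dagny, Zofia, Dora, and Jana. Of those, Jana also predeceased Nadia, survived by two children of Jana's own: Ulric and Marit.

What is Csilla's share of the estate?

Csilla receives €260,000.

The spouse counts as an additional share at the children's level, so there are 4 primary shares of €1,040,000. Isolde takes one such share (€1,040,000).
The children's combined portion (€3,120,000) is divided into 3 shares of €1,040,000: Odalys's €1,040,000 share passes to Odalys's issue; Aoife's €1,040,000 share passes to Aoife's issue; Faisal's €1,040,000 share passes to Faisal's issue.
Odalys's share (€1,040,000) is divided into 4 shares of €260,000: Ines, Bilal, and Csilla each take €260,000; Mireille's €260,000 share passes to Mireille's issue.
Mireille's share (€260,000) is divided into 2 shares of €130,000: Mateus and Yannick each take €130,000.
Aoife's share (€1,040,000) is divided into 2 shares of €520,000: Gustav and Rosa each take €520,000.
Faisal's share (€1,040,000) is divided into 4 shares of €260,000: Dagny, Zofia, and Dora each take €260,000; Jana's €260,000 share passes to Jana's issue.
Jana's share (€260,000) is divided into 2 shares of €130,000: Ulric and Marit each take €130,000.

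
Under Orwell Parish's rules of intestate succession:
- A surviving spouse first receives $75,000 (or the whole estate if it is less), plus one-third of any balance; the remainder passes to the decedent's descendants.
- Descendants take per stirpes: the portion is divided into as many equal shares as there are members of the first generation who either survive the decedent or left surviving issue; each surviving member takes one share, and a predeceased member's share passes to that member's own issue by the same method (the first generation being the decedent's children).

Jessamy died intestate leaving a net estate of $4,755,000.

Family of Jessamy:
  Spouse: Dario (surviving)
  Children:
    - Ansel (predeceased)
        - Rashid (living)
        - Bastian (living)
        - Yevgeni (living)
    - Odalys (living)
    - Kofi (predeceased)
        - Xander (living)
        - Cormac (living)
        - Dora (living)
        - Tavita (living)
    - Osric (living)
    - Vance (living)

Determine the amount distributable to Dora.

Dario first takes $75,000, leaving a balance of $4,680,000. Dario then takes one-third of the balance ($1,560,000), for a total of $1,635,000. The remaining $3,120,000 passes to the descendants.
The descendants' portion ($3,120,000) is divided into 5 shares of $624,000: Odalys, Osric, and Vance each take $624,000; Ansel's $624,000 share passes to Ansel's issue; Kofi's $624,000 share passes to Kofi's issue.
Ansel's share ($624,000) is divided into 3 shares of $208,000: Rashid, Bastian, and Yevgeni each take $208,000.
Kofi's share ($624,000) is divided into 4 shares of $156,000: Xander, Cormac, Dora, and Tavita each take $156,000.

Dora receives $156,000.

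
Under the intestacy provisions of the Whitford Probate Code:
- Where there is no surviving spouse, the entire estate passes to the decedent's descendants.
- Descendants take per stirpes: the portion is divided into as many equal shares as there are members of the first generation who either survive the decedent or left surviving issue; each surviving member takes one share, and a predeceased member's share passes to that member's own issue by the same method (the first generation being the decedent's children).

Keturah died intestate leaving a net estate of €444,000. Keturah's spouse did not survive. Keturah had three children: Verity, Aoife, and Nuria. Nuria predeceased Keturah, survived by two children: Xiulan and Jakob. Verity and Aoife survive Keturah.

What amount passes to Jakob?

Jakob receives €74,000.

The entire €444,000 passes to the descendants.
That amount (€444,000) is divided into 3 shares of €148,000: Verity and Aoife each take €148,000; Nuria's €148,000 share passes to Nuria's issue.
Nuria's share (€148,000) is divided into 2 shares of €74,000: Xiulan and Jakob each take €74,000.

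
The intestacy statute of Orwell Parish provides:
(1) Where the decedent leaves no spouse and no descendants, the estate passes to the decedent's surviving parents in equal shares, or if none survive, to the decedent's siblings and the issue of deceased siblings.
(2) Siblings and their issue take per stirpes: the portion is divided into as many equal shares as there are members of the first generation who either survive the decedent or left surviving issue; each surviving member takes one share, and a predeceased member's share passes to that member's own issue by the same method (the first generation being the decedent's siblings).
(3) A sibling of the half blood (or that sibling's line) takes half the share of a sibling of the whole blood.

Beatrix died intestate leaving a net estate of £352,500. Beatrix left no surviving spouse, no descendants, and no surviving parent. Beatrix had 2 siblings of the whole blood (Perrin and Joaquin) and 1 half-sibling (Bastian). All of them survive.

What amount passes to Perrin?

The entire £352,500 passes to the siblings and their issue.
Counting each half-blood sibling's line as half a unit, there are 5/2 units in £352,500, so one unit is £141,000. Whole-blood lines (Perrin and Joaquin) take £141,000 each; half-blood lines (Bastian) take £70,500 each.

Perrin receives £141,000.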